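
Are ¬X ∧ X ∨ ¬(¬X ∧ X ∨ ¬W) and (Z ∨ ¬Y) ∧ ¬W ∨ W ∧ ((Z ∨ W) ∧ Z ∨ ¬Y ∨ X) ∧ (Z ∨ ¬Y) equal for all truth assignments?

E1: ¬X ∧ X ∨ ¬(¬X ∧ X ∨ ¬W)
    = ¬(¬X ∧ X ∨ ¬W)   [complement / identity]
    = ¬¬W   [complement / identity]
    = W   [double negation]
E2: (Z ∨ ¬Y) ∧ ¬W ∨ W ∧ ((Z ∨ W) ∧ Z ∨ ¬Y ∨ X) ∧ (Z ∨ ¬Y)
    = (Z ∨ ¬Y) ∧ ¬W ∨ W ∧ (Z ∨ ¬Y ∨ X) ∧ (Z ∨ ¬Y)   [absorption]
    = (Z ∨ ¬Y) ∧ ¬W ∨ W ∧ (Z ∨ ¬Y)   [absorption]
    = Z ∨ ¬Y   [distribution]
These differ: at W=0, X=0, Y=0, Z=0, E1 = 0 but E2 = 1.

No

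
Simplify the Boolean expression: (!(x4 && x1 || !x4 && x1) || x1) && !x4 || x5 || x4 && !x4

!x4 || x5

(!(x4 && x1 || !x4 && x1) || x1) && !x4 || x5 || x4 && !x4
= (!x1 || x1) && !x4 || x5 || x4 && !x4
= !x4 || x5 || x4 && !x4
= !x4 || x5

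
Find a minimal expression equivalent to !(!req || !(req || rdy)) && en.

req && en

!(!req || !(req || rdy)) && en
= req && (req || rdy) && en   — De Morgan
= req && en   — absorption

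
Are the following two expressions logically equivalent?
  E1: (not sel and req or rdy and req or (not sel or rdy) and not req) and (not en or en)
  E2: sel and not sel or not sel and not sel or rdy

Yes

E1: (not sel and req or rdy and req or (not sel or rdy) and not req) and (not en or en)
    = (req and (not sel or rdy) or (not sel or rdy) and not req) and (not en or en)   — distribution
    = req and (not sel or rdy) or (not sel or rdy) and not req   — complement / identity
    = not sel or rdy   — distribution
E2: sel and not sel or not sel and not sel or rdy
    = not sel or rdy   — distribution
Both reduce to not sel or rdy, so they are equivalent.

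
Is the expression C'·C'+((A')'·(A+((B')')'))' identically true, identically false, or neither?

C'·C'+((A')'·(A+((B')')'))'
= C'·C'+((A')'·(A+B'))'   — double negation
= C'·C'+(A·(A+B'))'   — double negation
= C'+(A·(A+B'))'   — idempotence
= C'+A'   — absorption
This depends on A, C, so it is not a constant.

neither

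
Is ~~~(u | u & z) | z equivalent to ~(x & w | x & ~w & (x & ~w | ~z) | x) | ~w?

No

E1: ~~~(u | u & z) | z
    = ~(u | u & z) | z
    = ~u | z
E2: ~(x & w | x & ~w & (x & ~w | ~z) | x) | ~w
    = ~(x & w | x & ~w | x) | ~w
    = ~(x | x) | ~w
    = ~x | ~w
These differ: at u=1, w=0, x=1, z=0, E1 = 0 but E2 = 1.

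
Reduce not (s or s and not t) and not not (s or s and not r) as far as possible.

False

not (s or s and not t) and not not (s or s and not r)
= not (s or s and not t) and not not s
= not s and not not s
= not s and s
= False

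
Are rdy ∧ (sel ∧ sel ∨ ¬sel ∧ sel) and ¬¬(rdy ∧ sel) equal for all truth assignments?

E1: rdy ∧ (sel ∧ sel ∨ ¬sel ∧ sel)
    = rdy ∧ sel   (distribution)
E2: ¬¬(rdy ∧ sel)
    = rdy ∧ sel   (double negation)
Both reduce to rdy ∧ sel, so they are equivalent.

Yes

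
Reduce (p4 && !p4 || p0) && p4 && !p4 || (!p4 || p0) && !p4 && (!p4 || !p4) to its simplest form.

!p4

(p4 && !p4 || p0) && p4 && !p4 || (!p4 || p0) && !p4 && (!p4 || !p4)
= p4 && !p4 || (!p4 || p0) && !p4 && (!p4 || !p4)   (absorption)
= p4 && !p4 || !p4 && (!p4 || !p4)   (absorption)
= p4 && !p4 || !p4 && !p4   (idempotence)
= !p4   (distribution)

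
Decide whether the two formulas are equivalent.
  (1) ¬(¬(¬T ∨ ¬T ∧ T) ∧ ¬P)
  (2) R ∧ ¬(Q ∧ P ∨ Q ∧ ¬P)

E1: ¬(¬(¬T ∨ ¬T ∧ T) ∧ ¬P)
    = ¬(¬¬T ∧ ¬P)   [complement / identity]
    = ¬T ∨ P   [De Morgan]
E2: R ∧ ¬(Q ∧ P ∨ Q ∧ ¬P)
    = R ∧ ¬Q   [distribution]
These differ: at P=1, Q=1, R=0, T=1, E1 = 1 but E2 = 0.

No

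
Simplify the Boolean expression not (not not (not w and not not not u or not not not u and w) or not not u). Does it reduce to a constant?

not (not not (not w and not not not u or not not not u and w) or not not u)
= not (not w and not not not u or not not not u and w or not not u)
= not (not not not u or not not u)
= not not u and not u
= u and not u
= False

False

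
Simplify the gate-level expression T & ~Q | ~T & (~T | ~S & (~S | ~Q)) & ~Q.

~Q

T & ~Q | ~T & (~T | ~S & (~S | ~Q)) & ~Q
= T & ~Q | ~T & (~T | ~S) & ~Q   — absorption
= T & ~Q | ~T & ~Q   — absorption
= ~Q   — distribution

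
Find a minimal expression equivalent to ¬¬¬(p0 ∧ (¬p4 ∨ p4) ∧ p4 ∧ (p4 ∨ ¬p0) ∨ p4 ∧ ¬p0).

¬¬¬(p0 ∧ (¬p4 ∨ p4) ∧ p4 ∧ (p4 ∨ ¬p0) ∨ p4 ∧ ¬p0)
= ¬¬¬(p0 ∧ p4 ∧ (p4 ∨ ¬p0) ∨ p4 ∧ ¬p0)   — complement / identity
= ¬(p0 ∧ p4 ∧ (p4 ∨ ¬p0) ∨ p4 ∧ ¬p0)   — double negation
= ¬(p0 ∧ p4 ∨ p4 ∧ ¬p0)   — absorption
= ¬p4   — distribution

¬p4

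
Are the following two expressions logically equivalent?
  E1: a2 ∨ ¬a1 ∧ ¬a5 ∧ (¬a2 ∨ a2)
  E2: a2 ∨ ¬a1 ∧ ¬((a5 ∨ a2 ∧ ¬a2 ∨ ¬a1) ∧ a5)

Yes

E1: a2 ∨ ¬a1 ∧ ¬a5 ∧ (¬a2 ∨ a2)
    = a2 ∨ ¬a1 ∧ ¬a5   [complement / identity]
E2: a2 ∨ ¬a1 ∧ ¬((a5 ∨ a2 ∧ ¬a2 ∨ ¬a1) ∧ a5)
    = a2 ∨ ¬a1 ∧ ¬((a5 ∨ ¬a1) ∧ a5)   [complement / identity]
    = a2 ∨ ¬a1 ∧ ¬a5   [absorption]
Both reduce to a2 ∨ ¬a1 ∧ ¬a5, so they are equivalent.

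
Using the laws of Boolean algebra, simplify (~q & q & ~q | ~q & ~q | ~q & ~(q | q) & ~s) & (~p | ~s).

~q & (~p | ~s)

(~q & q & ~q | ~q & ~q | ~q & ~(q | q) & ~s) & (~p | ~s)
= (~q & q & ~q | ~q & ~q | ~q & ~q & ~s) & (~p | ~s)   [idempotence]
= (~q & (~q & q | ~q) | ~q & ~q & ~s) & (~p | ~s)   [distribution]
= (~q & ~q | ~q & ~q & ~s) & (~p | ~s)   [complement / identity]
= ~q & ~q & (~p | ~s)   [absorption]
= ~q & (~p | ~s)   [idempotence]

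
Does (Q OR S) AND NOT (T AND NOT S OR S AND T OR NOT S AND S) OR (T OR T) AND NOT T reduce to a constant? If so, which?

no

(Q OR S) AND NOT (T AND NOT S OR S AND T OR NOT S AND S) OR (T OR T) AND NOT T
= (Q OR S) AND NOT (T AND NOT S OR S AND T) OR (T OR T) AND NOT T   [complement / identity]
= (Q OR S) AND NOT T OR (T OR T) AND NOT T   [distribution]
= (Q OR S) AND NOT T OR T AND NOT T   [idempotence]
= (Q OR S) AND NOT T   [complement / identity]
This depends on Q, S, T, so it is not a constant.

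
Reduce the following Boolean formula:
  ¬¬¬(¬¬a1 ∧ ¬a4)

¬¬¬(¬¬a1 ∧ ¬a4)
= ¬(¬¬a1 ∧ ¬a4)   [double negation]
= ¬a1 ∨ a4   [De Morgan]

¬a1 ∨ a4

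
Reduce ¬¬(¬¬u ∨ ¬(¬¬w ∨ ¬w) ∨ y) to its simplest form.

¬¬(¬¬u ∨ ¬(¬¬w ∨ ¬w) ∨ y)
= ¬¬(¬¬u ∨ ¬w ∧ w ∨ y)
= ¬¬(¬¬u ∨ y)
= ¬¬u ∨ y
= u ∨ y

u ∨ y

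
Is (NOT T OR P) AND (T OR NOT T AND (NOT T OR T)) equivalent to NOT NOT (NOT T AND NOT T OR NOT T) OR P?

E1: (NOT T OR P) AND (T OR NOT T AND (NOT T OR T))
    = (NOT T OR P) AND (T OR NOT T)   — complement / identity
    = NOT T OR P   — complement / identity
E2: NOT NOT (NOT T AND NOT T OR NOT T) OR P
    = NOT NOT (NOT T OR NOT T) OR P   — idempotence
    = NOT (T AND T) OR P   — De Morgan
    = NOT T OR P   — idempotence
Both reduce to NOT T OR P, so they are equivalent.

Yes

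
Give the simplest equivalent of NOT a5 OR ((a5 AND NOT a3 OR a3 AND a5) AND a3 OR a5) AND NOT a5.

NOT a5

NOT a5 OR ((a5 AND NOT a3 OR a3 AND a5) AND a3 OR a5) AND NOT a5
= NOT a5 OR (a5 AND a3 OR a5) AND NOT a5   — distribution
= NOT a5 OR a5 AND NOT a5   — absorption
= NOT a5   — complement / identity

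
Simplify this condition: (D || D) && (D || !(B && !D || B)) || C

(D || D) && (D || !(B && !D || B)) || C
= (D || D) && (D || !B) || C
= D || D && !B || C
= D || C

D || C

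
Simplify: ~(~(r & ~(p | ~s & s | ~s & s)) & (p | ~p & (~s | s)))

~(~(r & ~(p | ~s & s | ~s & s)) & (p | ~p & (~s | s)))
= ~(~(r & ~(p | ~s & s | ~s & s)) & (p | ~p))   [complement / identity]
= ~~(r & ~(p | ~s & s | ~s & s))   [complement / identity]
= ~~(r & ~(p | ~s & s))   [idempotence]
= ~~(r & ~p)   [complement / identity]
= r & ~p   [double negation]

r & ~p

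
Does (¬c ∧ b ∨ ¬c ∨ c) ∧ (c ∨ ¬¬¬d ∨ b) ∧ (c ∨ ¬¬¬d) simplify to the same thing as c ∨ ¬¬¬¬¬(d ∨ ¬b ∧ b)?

Yes

E1: (¬c ∧ b ∨ ¬c ∨ c) ∧ (c ∨ ¬¬¬d ∨ b) ∧ (c ∨ ¬¬¬d)
    = (¬c ∧ b ∨ ¬c ∨ c) ∧ (c ∨ ¬¬¬d)
    = (¬c ∨ c) ∧ (c ∨ ¬¬¬d)
    = c ∨ ¬¬¬d
    = c ∨ ¬d
E2: c ∨ ¬¬¬¬¬(d ∨ ¬b ∧ b)
    = c ∨ ¬¬¬¬¬d
    = c ∨ ¬¬¬d
    = c ∨ ¬d
Both reduce to c ∨ ¬d, so they are equivalent.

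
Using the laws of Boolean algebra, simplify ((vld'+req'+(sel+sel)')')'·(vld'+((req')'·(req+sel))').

((vld'+req'+(sel+sel)')')'·(vld'+((req')'·(req+sel))')
= ((vld'+req'+(sel+sel)')')'·(vld'+(req·(req+sel))')   [double negation]
= (vld'+req'+(sel+sel)')·(vld'+(req·(req+sel))')   [double negation]
= (vld'+req'+(sel+sel)')·(vld'+req')   [absorption]
= (vld'+req'+sel')·(vld'+req')   [idempotence]
= vld'+req'   [absorption]

vld'+req'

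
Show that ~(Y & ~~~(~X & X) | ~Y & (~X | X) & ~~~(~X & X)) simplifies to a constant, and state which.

~(Y & ~~~(~X & X) | ~Y & (~X | X) & ~~~(~X & X))
= ~(Y & ~~~(~X & X) | ~Y & ~~~(~X & X))   [complement / identity]
= ~~~~(~X & X)   [distribution]
= ~~(~X & X)   [double negation]
= ~X & X   [double negation]
= 0   [complement]

0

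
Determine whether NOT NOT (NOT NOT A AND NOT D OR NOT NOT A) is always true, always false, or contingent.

NOT NOT (NOT NOT A AND NOT D OR NOT NOT A)
= NOT NOT A AND NOT D OR NOT NOT A
= NOT NOT A
= A
This depends on A, so it is not a constant.

contingent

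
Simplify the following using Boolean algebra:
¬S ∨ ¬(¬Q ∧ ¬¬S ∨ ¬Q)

¬S ∨ Q

¬S ∨ ¬(¬Q ∧ ¬¬S ∨ ¬Q)
= ¬S ∨ ¬(¬Q ∧ S ∨ ¬Q)
= ¬S ∨ ¬¬Q
= ¬S ∨ Q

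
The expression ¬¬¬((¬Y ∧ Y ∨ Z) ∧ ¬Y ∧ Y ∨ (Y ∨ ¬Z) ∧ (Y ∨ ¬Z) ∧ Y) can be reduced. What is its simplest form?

¬Y

¬¬¬((¬Y ∧ Y ∨ Z) ∧ ¬Y ∧ Y ∨ (Y ∨ ¬Z) ∧ (Y ∨ ¬Z) ∧ Y)
= ¬¬¬((¬Y ∧ Y ∨ Z) ∧ ¬Y ∧ Y ∨ (Y ∨ ¬Z) ∧ Y)
= ¬¬¬(¬Y ∧ Y ∨ (Y ∨ ¬Z) ∧ Y)
= ¬¬¬(¬Y ∧ Y ∨ Y)
= ¬(¬Y ∧ Y ∨ Y)
= ¬Y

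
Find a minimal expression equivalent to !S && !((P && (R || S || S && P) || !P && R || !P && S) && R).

!S && !R

!S && !((P && (R || S || S && P) || !P && R || !P && S) && R)
= !S && !((P && (R || S) || !P && R || !P && S) && R)
= !S && !((P && (R || S) || (R || S) && !P) && R)
= !S && !((R || S) && R)
= !S && !R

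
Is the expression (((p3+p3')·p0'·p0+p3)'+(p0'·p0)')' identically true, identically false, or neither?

identically false

(((p3+p3')·p0'·p0+p3)'+(p0'·p0)')'
= ((p3+p3')·p0'·p0+p3)·p0'·p0   (De Morgan)
= (p0'·p0+p3)·p0'·p0   (complement / identity)
= p0'·p0   (absorption)
= 0   (complement)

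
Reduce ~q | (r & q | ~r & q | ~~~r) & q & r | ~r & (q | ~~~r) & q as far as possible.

1

~q | (r & q | ~r & q | ~~~r) & q & r | ~r & (q | ~~~r) & q
= ~q | (q | ~~~r) & q & r | ~r & (q | ~~~r) & q   [distribution]
= ~q | (q | ~~~r) & q   [distribution]
= ~q | (q | ~r) & q   [double negation]
= ~q | q   [absorption]
= 1   [complement]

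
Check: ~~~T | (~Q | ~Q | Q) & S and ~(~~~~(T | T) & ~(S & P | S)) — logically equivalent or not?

E1: ~~~T | (~Q | ~Q | Q) & S
    = ~T | (~Q | ~Q | Q) & S   [double negation]
    = ~T | (~Q | Q) & S   [idempotence]
    = ~T | S   [complement / identity]
E2: ~(~~~~(T | T) & ~(S & P | S))
    = ~~~(T | T) | S & P | S   [De Morgan]
    = ~~~(T | T) | S   [absorption]
    = ~~~T | S   [idempotence]
    = ~T | S   [double negation]
Both reduce to ~T | S, so they are equivalent.

Yes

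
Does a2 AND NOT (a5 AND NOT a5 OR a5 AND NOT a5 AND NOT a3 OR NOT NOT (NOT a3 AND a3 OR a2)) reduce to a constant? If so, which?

yes, False

a2 AND NOT (a5 AND NOT a5 OR a5 AND NOT a5 AND NOT a3 OR NOT NOT (NOT a3 AND a3 OR a2))
= a2 AND NOT (a5 AND NOT a5 OR NOT NOT (NOT a3 AND a3 OR a2))   (absorption)
= a2 AND NOT (a5 AND NOT a5 OR NOT NOT a2)   (complement / identity)
= a2 AND NOT NOT NOT a2   (complement / identity)
= a2 AND NOT a2   (double negation)
= FALSE   (complement)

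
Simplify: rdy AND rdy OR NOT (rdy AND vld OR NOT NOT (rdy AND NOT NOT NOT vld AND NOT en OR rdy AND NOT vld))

TRUE

rdy AND rdy OR NOT (rdy AND vld OR NOT NOT (rdy AND NOT NOT NOT vld AND NOT en OR rdy AND NOT vld))
= rdy AND rdy OR NOT (rdy AND vld OR rdy AND NOT NOT NOT vld AND NOT en OR rdy AND NOT vld)   [double negation]
= rdy AND rdy OR NOT (rdy AND vld OR rdy AND NOT vld AND NOT en OR rdy AND NOT vld)   [double negation]
= rdy AND rdy OR NOT (rdy AND vld OR rdy AND NOT vld)   [absorption]
= rdy OR NOT (rdy AND vld OR rdy AND NOT vld)   [idempotence]
= rdy OR NOT rdy   [distribution]
= TRUE   [complement]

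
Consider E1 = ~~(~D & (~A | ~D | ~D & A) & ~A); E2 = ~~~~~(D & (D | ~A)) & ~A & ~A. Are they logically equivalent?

Yes

E1: ~~(~D & (~A | ~D | ~D & A) & ~A)
    = ~~(~D & (~A | ~D) & ~A)   — absorption
    = ~~(~D & ~A)   — absorption
    = ~D & ~A   — double negation
E2: ~~~~~(D & (D | ~A)) & ~A & ~A
    = ~~~(D & (D | ~A)) & ~A & ~A   — double negation
    = ~(D & (D | ~A)) & ~A & ~A   — double negation
    = ~D & ~A & ~A   — absorption
    = ~D & ~A   — idempotence
Both reduce to ~D & ~A, so they are equivalent.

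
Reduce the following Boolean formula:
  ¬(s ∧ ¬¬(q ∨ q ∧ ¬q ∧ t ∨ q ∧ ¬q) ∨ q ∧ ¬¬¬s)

¬q

¬(s ∧ ¬¬(q ∨ q ∧ ¬q ∧ t ∨ q ∧ ¬q) ∨ q ∧ ¬¬¬s)
= ¬(s ∧ ¬¬(q ∨ q ∧ ¬q) ∨ q ∧ ¬¬¬s)   — absorption
= ¬(s ∧ (q ∨ q ∧ ¬q) ∨ q ∧ ¬¬¬s)   — double negation
= ¬(s ∧ q ∨ q ∧ ¬¬¬s)   — complement / identity
= ¬(s ∧ q ∨ q ∧ ¬s)   — double negation
= ¬q   — distribution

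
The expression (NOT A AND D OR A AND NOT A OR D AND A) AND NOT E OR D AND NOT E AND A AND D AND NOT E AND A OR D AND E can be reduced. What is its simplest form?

(NOT A AND D OR A AND NOT A OR D AND A) AND NOT E OR D AND NOT E AND A AND D AND NOT E AND A OR D AND E
= (NOT A AND D OR D AND A) AND NOT E OR D AND NOT E AND A AND D AND NOT E AND A OR D AND E   — complement / identity
= D AND NOT E OR D AND NOT E AND A AND D AND NOT E AND A OR D AND E   — distribution
= D AND NOT E OR D AND NOT E AND A OR D AND E   — idempotence
= D AND NOT E OR D AND E   — absorption
= D   — distribution

D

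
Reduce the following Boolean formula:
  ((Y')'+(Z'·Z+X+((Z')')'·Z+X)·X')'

Y'

((Y')'+(Z'·Z+X+((Z')')'·Z+X)·X')'
= ((Y')'+(Z'·Z+X+Z'·Z+X)·X')'
= ((Y')'+(Z'·Z+X)·X')'
= ((Y')'+X·X')'
= ((Y')')'
= Y'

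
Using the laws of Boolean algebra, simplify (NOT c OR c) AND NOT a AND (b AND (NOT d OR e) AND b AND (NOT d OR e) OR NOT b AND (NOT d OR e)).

(NOT c OR c) AND NOT a AND (b AND (NOT d OR e) AND b AND (NOT d OR e) OR NOT b AND (NOT d OR e))
= NOT a AND (b AND (NOT d OR e) AND b AND (NOT d OR e) OR NOT b AND (NOT d OR e))   (complement / identity)
= NOT a AND (b AND (NOT d OR e) OR NOT b AND (NOT d OR e))   (idempotence)
= NOT a AND (NOT d OR e)   (distribution)

NOT a AND (NOT d OR e)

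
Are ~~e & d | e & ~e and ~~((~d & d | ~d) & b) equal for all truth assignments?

No

E1: ~~e & d | e & ~e
    = ~~e & d
    = e & d
E2: ~~((~d & d | ~d) & b)
    = ~~(~d & b)
    = ~d & b
These differ: at b=1, d=1, e=1, E1 = 1 but E2 = 0.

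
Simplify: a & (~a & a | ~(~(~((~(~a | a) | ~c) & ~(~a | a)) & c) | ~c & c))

a & (~a & a | ~(~(~((~(~a | a) | ~c) & ~(~a | a)) & c) | ~c & c))
= a & (~a & a | ~(~(~~(~a | a) & c) | ~c & c))
= a & (~a & a | ~(~((~a | a) & c) | ~c & c))
= a & (~a & a | ~~((~a | a) & c))
= a & (~a & a | ~~c)
= a & ~~c
= a & c

a & c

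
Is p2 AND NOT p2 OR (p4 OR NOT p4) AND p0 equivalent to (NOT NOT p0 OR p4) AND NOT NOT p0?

Yes

E1: p2 AND NOT p2 OR (p4 OR NOT p4) AND p0
    = (p4 OR NOT p4) AND p0   — complement / identity
    = p0   — complement / identity
E2: (NOT NOT p0 OR p4) AND NOT NOT p0
    = NOT NOT p0   — absorption
    = p0   — double negation
Both reduce to p0, so they are equivalent.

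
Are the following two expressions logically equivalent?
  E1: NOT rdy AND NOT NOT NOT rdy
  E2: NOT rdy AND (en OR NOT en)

E1: NOT rdy AND NOT NOT NOT rdy
    = NOT rdy AND NOT rdy   [double negation]
    = NOT rdy   [idempotence]
E2: NOT rdy AND (en OR NOT en)
    = NOT rdy   [complement / identity]
Both reduce to NOT rdy, so they are equivalent.

Yes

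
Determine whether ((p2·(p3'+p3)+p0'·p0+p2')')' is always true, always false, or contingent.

((p2·(p3'+p3)+p0'·p0+p2')')'
= p2·(p3'+p3)+p0'·p0+p2'   (double negation)
= p2·(p3'+p3)+p2'   (complement / identity)
= p2+p2'   (complement / identity)
= 1   (complement)

always true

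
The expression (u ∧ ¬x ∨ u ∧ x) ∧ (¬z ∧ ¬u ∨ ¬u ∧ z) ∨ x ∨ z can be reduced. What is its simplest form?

(u ∧ ¬x ∨ u ∧ x) ∧ (¬z ∧ ¬u ∨ ¬u ∧ z) ∨ x ∨ z
= u ∧ (¬z ∧ ¬u ∨ ¬u ∧ z) ∨ x ∨ z
= u ∧ ¬u ∨ x ∨ z
= x ∨ z

x ∨ z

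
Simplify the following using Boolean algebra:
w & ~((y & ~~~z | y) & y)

w & ~y

w & ~((y & ~~~z | y) & y)
= w & ~((y & ~z | y) & y)   — double negation
= w & ~(y & y)   — absorption
= w & ~y   — idempotence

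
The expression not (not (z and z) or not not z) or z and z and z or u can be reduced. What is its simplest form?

z or u

not (not (z and z) or not not z) or z and z and z or u
= z and z and not z or z and z and z or u   (De Morgan)
= z and z or u   (distribution)
= z or u   (idempotence)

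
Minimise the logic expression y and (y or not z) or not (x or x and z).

y or not x

y and (y or not z) or not (x or x and z)
= y and (y or not z) or not x   [absorption]
= y or not x   [absorption]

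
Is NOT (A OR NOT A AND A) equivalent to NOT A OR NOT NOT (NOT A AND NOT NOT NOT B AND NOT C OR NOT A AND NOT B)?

Yes

E1: NOT (A OR NOT A AND A)
    = NOT A   [complement / identity]
E2: NOT A OR NOT NOT (NOT A AND NOT NOT NOT B AND NOT C OR NOT A AND NOT B)
    = NOT A OR NOT NOT (NOT A AND NOT B AND NOT C OR NOT A AND NOT B)   [double negation]
    = NOT A OR NOT A AND NOT B AND NOT C OR NOT A AND NOT B   [double negation]
    = NOT A OR NOT A AND NOT B   [absorption]
    = NOT A   [absorption]
Both reduce to NOT A, so they are equivalent.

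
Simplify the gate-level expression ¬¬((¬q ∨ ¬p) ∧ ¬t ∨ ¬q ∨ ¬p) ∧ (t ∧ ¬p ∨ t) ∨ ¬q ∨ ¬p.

¬q ∨ ¬p

¬¬((¬q ∨ ¬p) ∧ ¬t ∨ ¬q ∨ ¬p) ∧ (t ∧ ¬p ∨ t) ∨ ¬q ∨ ¬p
= ((¬q ∨ ¬p) ∧ ¬t ∨ ¬q ∨ ¬p) ∧ (t ∧ ¬p ∨ t) ∨ ¬q ∨ ¬p   (double negation)
= (¬q ∨ ¬p) ∧ (t ∧ ¬p ∨ t) ∨ ¬q ∨ ¬p   (absorption)
= (¬q ∨ ¬p) ∧ t ∨ ¬q ∨ ¬p   (absorption)
= ¬q ∨ ¬p   (absorption)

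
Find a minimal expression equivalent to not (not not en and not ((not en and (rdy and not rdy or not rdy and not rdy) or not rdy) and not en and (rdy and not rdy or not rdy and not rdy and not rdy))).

not en

not (not not en and not ((not en and (rdy and not rdy or not rdy and not rdy) or not rdy) and not en and (rdy and not rdy or not rdy and not rdy and not rdy)))
= not (not not en and not ((not en and not rdy or not rdy) and not en and (rdy and not rdy or not rdy and not rdy and not rdy)))
= not (not not en and not ((not en and not rdy or not rdy) and not en and (rdy and not rdy or not rdy and not rdy)))
= not (not not en and not ((not en and not rdy or not rdy) and not en and not rdy))
= not (not not en and not (not en and not rdy))
= not en or not en and not rdy
= not en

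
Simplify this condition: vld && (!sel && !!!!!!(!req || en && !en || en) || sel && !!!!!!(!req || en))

vld && (!req || en)

vld && (!sel && !!!!!!(!req || en && !en || en) || sel && !!!!!!(!req || en))
= vld && (!sel && !!!!!!(!req || en) || sel && !!!!!!(!req || en))
= vld && !!!!!!(!req || en)
= vld && !!!!(!req || en)
= vld && !!(!req || en)
= vld && (!req || en)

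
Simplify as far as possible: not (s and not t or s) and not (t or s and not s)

not (s and not t or s) and not (t or s and not s)
= not (s and not t or s) and not t   — complement / identity
= not s and not t   — absorption

not s and not t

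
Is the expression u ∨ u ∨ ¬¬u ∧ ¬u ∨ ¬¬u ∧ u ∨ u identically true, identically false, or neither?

neither

u ∨ u ∨ ¬¬u ∧ ¬u ∨ ¬¬u ∧ u ∨ u
= u ∨ u ∨ ¬¬u ∨ u   (distribution)
= u ∨ u ∨ u ∨ u   (double negation)
= u ∨ u   (idempotence)
= u   (idempotence)
This depends on u, so it is not a constant.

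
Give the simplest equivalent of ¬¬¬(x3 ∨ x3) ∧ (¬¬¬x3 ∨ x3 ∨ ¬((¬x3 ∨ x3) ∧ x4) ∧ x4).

¬x3

¬¬¬(x3 ∨ x3) ∧ (¬¬¬x3 ∨ x3 ∨ ¬((¬x3 ∨ x3) ∧ x4) ∧ x4)
= ¬¬¬x3 ∧ (¬¬¬x3 ∨ x3 ∨ ¬((¬x3 ∨ x3) ∧ x4) ∧ x4)
= ¬x3 ∧ (¬¬¬x3 ∨ x3 ∨ ¬((¬x3 ∨ x3) ∧ x4) ∧ x4)
= ¬x3 ∧ (¬x3 ∨ x3 ∨ ¬((¬x3 ∨ x3) ∧ x4) ∧ x4)
= ¬x3 ∧ (¬x3 ∨ x3 ∨ ¬x4 ∧ x4)
= ¬x3 ∧ (¬x3 ∨ x3)
= ¬x3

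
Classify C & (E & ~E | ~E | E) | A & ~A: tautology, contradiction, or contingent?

contingent

C & (E & ~E | ~E | E) | A & ~A
= C & (~E | E) | A & ~A   (complement / identity)
= C & (~E | E)   (complement / identity)
= C   (complement / identity)
This depends on C, so it is not a constant.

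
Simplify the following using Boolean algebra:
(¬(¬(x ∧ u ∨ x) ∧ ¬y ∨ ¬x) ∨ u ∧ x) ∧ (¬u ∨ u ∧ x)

x

(¬(¬(x ∧ u ∨ x) ∧ ¬y ∨ ¬x) ∨ u ∧ x) ∧ (¬u ∨ u ∧ x)
= (¬(¬x ∧ ¬y ∨ ¬x) ∨ u ∧ x) ∧ (¬u ∨ u ∧ x)
= (¬¬x ∨ u ∧ x) ∧ (¬u ∨ u ∧ x)
= u ∧ x ∨ ¬¬x ∧ ¬u
= u ∧ x ∨ x ∧ ¬u
= x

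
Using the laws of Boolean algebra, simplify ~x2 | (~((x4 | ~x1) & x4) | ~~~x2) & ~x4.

~x2 | ~x4

~x2 | (~((x4 | ~x1) & x4) | ~~~x2) & ~x4
= ~x2 | (~((x4 | ~x1) & x4) | ~x2) & ~x4   [double negation]
= ~x2 | (~x4 | ~x2) & ~x4   [absorption]
= ~x2 | ~x4   [absorption]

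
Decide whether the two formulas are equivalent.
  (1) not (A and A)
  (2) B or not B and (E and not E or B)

E1: not (A and A)
    = not A   — idempotence
E2: B or not B and (E and not E or B)
    = B or not B and B   — complement / identity
    = B   — complement / identity
These differ: at A=1, B=1, E=0, E1 = 0 but E2 = 1.

No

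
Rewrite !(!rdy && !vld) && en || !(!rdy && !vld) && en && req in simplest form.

!(!rdy && !vld) && en || !(!rdy && !vld) && en && req
= !(!rdy && !vld) && en   — absorption
= (rdy || vld) && en   — De Morgan

(rdy || vld) && en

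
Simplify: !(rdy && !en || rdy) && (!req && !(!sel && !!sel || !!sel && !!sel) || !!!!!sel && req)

!(rdy && !en || rdy) && (!req && !(!sel && !!sel || !!sel && !!sel) || !!!!!sel && req)
= !(rdy && !en || rdy) && (!req && !(!sel && !!sel || !!sel && !!sel) || !!!sel && req)   (double negation)
= !rdy && (!req && !(!sel && !!sel || !!sel && !!sel) || !!!sel && req)   (absorption)
= !rdy && (!req && !(!sel && !!sel || !!sel && sel) || !!!sel && req)   (double negation)
= !rdy && (!req && !!!sel || !!!sel && req)   (distribution)
= !rdy && !!!sel   (distribution)
= !rdy && !sel   (double negation)

!rdy && !sel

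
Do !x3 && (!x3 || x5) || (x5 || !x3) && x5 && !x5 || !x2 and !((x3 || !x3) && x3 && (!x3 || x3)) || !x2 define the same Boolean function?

Yes

E1: !x3 && (!x3 || x5) || (x5 || !x3) && x5 && !x5 || !x2
    = !x3 || (x5 || !x3) && x5 && !x5 || !x2   [absorption]
    = !x3 || x5 && !x5 || !x2   [absorption]
    = !x3 || !x2   [complement / identity]
E2: !((x3 || !x3) && x3 && (!x3 || x3)) || !x2
    = !(x3 && (!x3 || x3)) || !x2   [complement / identity]
    = !x3 || !x2   [complement / identity]
Both reduce to !x3 || !x2, so they are equivalent.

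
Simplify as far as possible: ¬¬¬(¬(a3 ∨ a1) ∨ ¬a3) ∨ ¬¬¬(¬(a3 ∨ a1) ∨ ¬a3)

¬¬¬(¬(a3 ∨ a1) ∨ ¬a3) ∨ ¬¬¬(¬(a3 ∨ a1) ∨ ¬a3)
= ¬¬¬(¬(a3 ∨ a1) ∨ ¬a3)   [idempotence]
= ¬¬((a3 ∨ a1) ∧ a3)   [De Morgan]
= (a3 ∨ a1) ∧ a3   [double negation]
= a3   [absorption]

a3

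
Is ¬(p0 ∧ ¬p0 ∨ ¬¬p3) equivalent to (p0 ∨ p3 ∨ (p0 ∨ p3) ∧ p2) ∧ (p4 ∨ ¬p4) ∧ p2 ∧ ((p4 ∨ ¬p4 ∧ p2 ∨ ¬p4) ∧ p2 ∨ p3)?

No

E1: ¬(p0 ∧ ¬p0 ∨ ¬¬p3)
    = ¬¬¬p3   — complement / identity
    = ¬p3   — double negation
E2: (p0 ∨ p3 ∨ (p0 ∨ p3) ∧ p2) ∧ (p4 ∨ ¬p4) ∧ p2 ∧ ((p4 ∨ ¬p4 ∧ p2 ∨ ¬p4) ∧ p2 ∨ p3)
    = (p0 ∨ p3 ∨ (p0 ∨ p3) ∧ p2) ∧ (p4 ∨ ¬p4) ∧ p2 ∧ ((p4 ∨ ¬p4) ∧ p2 ∨ p3)   — absorption
    = (p0 ∨ p3 ∨ (p0 ∨ p3) ∧ p2) ∧ (p4 ∨ ¬p4) ∧ p2   — absorption
    = (p0 ∨ p3 ∨ (p0 ∨ p3) ∧ p2) ∧ p2   — complement / identity
    = (p0 ∨ p3) ∧ p2   — absorption
These differ: at p0=0, p2=1, p3=1, p4=0, E1 = 0 but E2 = 1.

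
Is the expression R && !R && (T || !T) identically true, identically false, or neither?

R && !R && (T || !T)
= R && !R
= false

identically false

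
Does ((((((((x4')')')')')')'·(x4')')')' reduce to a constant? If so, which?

((((((((x4')')')')')')'·(x4')')')'
= ((((((x4')')')')')'+x4')'
= ((((x4')')')')'·x4
= ((x4')')'·x4
= x4'·x4
= 0

yes, False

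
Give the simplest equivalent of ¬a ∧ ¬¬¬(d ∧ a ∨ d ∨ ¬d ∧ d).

¬a ∧ ¬¬¬(d ∧ a ∨ d ∨ ¬d ∧ d)
= ¬a ∧ ¬¬¬(d ∨ ¬d ∧ d)
= ¬a ∧ ¬¬¬d
= ¬a ∧ ¬d

¬a ∧ ¬d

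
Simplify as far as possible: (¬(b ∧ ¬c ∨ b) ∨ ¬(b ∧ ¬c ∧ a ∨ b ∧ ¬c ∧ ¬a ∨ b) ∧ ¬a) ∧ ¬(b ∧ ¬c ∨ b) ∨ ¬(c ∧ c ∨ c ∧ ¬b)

¬b ∨ ¬c

(¬(b ∧ ¬c ∨ b) ∨ ¬(b ∧ ¬c ∧ a ∨ b ∧ ¬c ∧ ¬a ∨ b) ∧ ¬a) ∧ ¬(b ∧ ¬c ∨ b) ∨ ¬(c ∧ c ∨ c ∧ ¬b)
= (¬(b ∧ ¬c ∨ b) ∨ ¬(b ∧ ¬c ∨ b) ∧ ¬a) ∧ ¬(b ∧ ¬c ∨ b) ∨ ¬(c ∧ c ∨ c ∧ ¬b)   (distribution)
= ¬(b ∧ ¬c ∨ b) ∧ ¬(b ∧ ¬c ∨ b) ∨ ¬(c ∧ c ∨ c ∧ ¬b)   (absorption)
= ¬(b ∧ ¬c ∨ b) ∨ ¬(c ∧ c ∨ c ∧ ¬b)   (idempotence)
= ¬b ∨ ¬(c ∧ c ∨ c ∧ ¬b)   (absorption)
= ¬b ∨ ¬((c ∨ ¬b) ∧ c)   (distribution)
= ¬b ∨ ¬c   (absorption)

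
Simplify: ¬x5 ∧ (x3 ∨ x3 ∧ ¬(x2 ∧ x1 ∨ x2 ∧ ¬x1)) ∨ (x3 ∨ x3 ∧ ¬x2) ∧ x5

x3

¬x5 ∧ (x3 ∨ x3 ∧ ¬(x2 ∧ x1 ∨ x2 ∧ ¬x1)) ∨ (x3 ∨ x3 ∧ ¬x2) ∧ x5
= ¬x5 ∧ (x3 ∨ x3 ∧ ¬x2) ∨ (x3 ∨ x3 ∧ ¬x2) ∧ x5   — distribution
= x3 ∨ x3 ∧ ¬x2   — distribution
= x3   — absorption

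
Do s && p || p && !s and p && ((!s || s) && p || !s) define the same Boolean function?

E1: s && p || p && !s
    = p   (distribution)
E2: p && ((!s || s) && p || !s)
    = p && (p || !s)   (complement / identity)
    = p   (absorption)
Both reduce to p, so they are equivalent.

Yes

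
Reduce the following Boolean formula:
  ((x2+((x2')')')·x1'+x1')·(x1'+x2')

((x2+((x2')')')·x1'+x1')·(x1'+x2')
= ((x2+x2')·x1'+x1')·(x1'+x2')
= (x1'+x1')·(x1'+x2')
= x1'+x1'·x2'
= x1'

x1'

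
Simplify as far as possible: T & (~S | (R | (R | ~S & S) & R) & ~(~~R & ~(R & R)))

T & (~S | R)

T & (~S | (R | (R | ~S & S) & R) & ~(~~R & ~(R & R)))
= T & (~S | (R | (R | ~S & S) & R) & (~R | R & R))
= T & (~S | (R | R & R) & (~R | R & R))
= T & (~S | R & ~R | R & R)
= T & (~S | R)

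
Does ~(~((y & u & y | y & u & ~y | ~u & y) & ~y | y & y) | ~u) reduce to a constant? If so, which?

~(~((y & u & y | y & u & ~y | ~u & y) & ~y | y & y) | ~u)
= ((y & u & y | y & u & ~y | ~u & y) & ~y | y & y) & u   — De Morgan
= ((y & u | ~u & y) & ~y | y & y) & u   — distribution
= (y & ~y | y & y) & u   — distribution
= y & u   — distribution
This depends on u, y, so it is not a constant.

no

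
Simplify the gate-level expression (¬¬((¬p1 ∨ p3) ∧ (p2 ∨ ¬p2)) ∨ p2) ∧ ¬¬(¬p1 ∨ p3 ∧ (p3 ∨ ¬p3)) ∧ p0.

(¬¬((¬p1 ∨ p3) ∧ (p2 ∨ ¬p2)) ∨ p2) ∧ ¬¬(¬p1 ∨ p3 ∧ (p3 ∨ ¬p3)) ∧ p0
= (¬¬((¬p1 ∨ p3) ∧ (p2 ∨ ¬p2)) ∨ p2) ∧ ¬¬(¬p1 ∨ p3) ∧ p0   [complement / identity]
= (¬¬(¬p1 ∨ p3) ∨ p2) ∧ ¬¬(¬p1 ∨ p3) ∧ p0   [complement / identity]
= ¬¬(¬p1 ∨ p3) ∧ p0   [absorption]
= (¬p1 ∨ p3) ∧ p0   [double negation]

(¬p1 ∨ p3) ∧ p0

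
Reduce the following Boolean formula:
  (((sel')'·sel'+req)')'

(((sel')'·sel'+req)')'
= ((sel·sel'+req)')'   — double negation
= (req')'   — complement / identity
= req   — double negation

req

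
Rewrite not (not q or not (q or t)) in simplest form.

not (not q or not (q or t))
= q and (q or t)
= q

q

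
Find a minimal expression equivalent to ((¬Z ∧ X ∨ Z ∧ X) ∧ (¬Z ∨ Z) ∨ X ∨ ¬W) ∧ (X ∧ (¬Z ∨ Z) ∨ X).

((¬Z ∧ X ∨ Z ∧ X) ∧ (¬Z ∨ Z) ∨ X ∨ ¬W) ∧ (X ∧ (¬Z ∨ Z) ∨ X)
= (X ∧ (¬Z ∨ Z) ∨ X ∨ ¬W) ∧ (X ∧ (¬Z ∨ Z) ∨ X)   — distribution
= X ∧ (¬Z ∨ Z) ∨ X   — absorption
= X ∨ X   — complement / identity
= X   — idempotence

X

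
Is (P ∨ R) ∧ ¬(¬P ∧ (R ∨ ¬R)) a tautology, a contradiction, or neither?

neither

(P ∨ R) ∧ ¬(¬P ∧ (R ∨ ¬R))
= (P ∨ R) ∧ ¬¬P
= (P ∨ R) ∧ P
= P
This depends on P, so it is not a constant.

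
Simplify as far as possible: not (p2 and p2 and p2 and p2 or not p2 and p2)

not (p2 and p2 and p2 and p2 or not p2 and p2)
= not (p2 and p2 or not p2 and p2)   — idempotence
= not p2   — distribution

not p2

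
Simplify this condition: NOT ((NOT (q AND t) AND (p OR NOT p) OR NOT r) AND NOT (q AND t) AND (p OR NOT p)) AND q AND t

NOT ((NOT (q AND t) AND (p OR NOT p) OR NOT r) AND NOT (q AND t) AND (p OR NOT p)) AND q AND t
= NOT (NOT (q AND t) AND (p OR NOT p)) AND q AND t   (absorption)
= NOT NOT (q AND t) AND q AND t   (complement / identity)
= q AND t AND q AND t   (double negation)
= q AND t   (idempotence)

q AND t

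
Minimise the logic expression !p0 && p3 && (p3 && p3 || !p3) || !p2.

!p0 && p3 && (p3 && p3 || !p3) || !p2
= !p0 && p3 && (p3 || !p3) || !p2
= !p0 && p3 || !p2

!p0 && p3 || !p2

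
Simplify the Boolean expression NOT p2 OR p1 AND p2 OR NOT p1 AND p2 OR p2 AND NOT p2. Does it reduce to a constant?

TRUE

NOT p2 OR p1 AND p2 OR NOT p1 AND p2 OR p2 AND NOT p2
= NOT p2 OR p2 OR p2 AND NOT p2   — distribution
= NOT p2 OR p2   — complement / identity
= TRUE   — complement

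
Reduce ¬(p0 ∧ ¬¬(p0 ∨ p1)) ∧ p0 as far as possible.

False

¬(p0 ∧ ¬¬(p0 ∨ p1)) ∧ p0
= ¬(p0 ∧ (p0 ∨ p1)) ∧ p0
= ¬p0 ∧ p0
= False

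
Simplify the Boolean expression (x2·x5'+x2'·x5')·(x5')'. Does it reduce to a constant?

0

(x2·x5'+x2'·x5')·(x5')'
= (x2·x5'+x2'·x5')·x5   — double negation
= x5'·x5   — distribution
= 0   — complement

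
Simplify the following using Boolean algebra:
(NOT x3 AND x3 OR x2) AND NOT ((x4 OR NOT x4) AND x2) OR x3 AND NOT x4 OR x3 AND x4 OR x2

x3 OR x2

(NOT x3 AND x3 OR x2) AND NOT ((x4 OR NOT x4) AND x2) OR x3 AND NOT x4 OR x3 AND x4 OR x2
= x2 AND NOT ((x4 OR NOT x4) AND x2) OR x3 AND NOT x4 OR x3 AND x4 OR x2
= x2 AND NOT x2 OR x3 AND NOT x4 OR x3 AND x4 OR x2
= x3 AND NOT x4 OR x3 AND x4 OR x2
= x3 OR x2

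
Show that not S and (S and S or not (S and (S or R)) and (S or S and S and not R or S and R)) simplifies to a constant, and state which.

False

not S and (S and S or not (S and (S or R)) and (S or S and S and not R or S and R))
= not S and (S and S or not (S and (S or R)) and (S or S and not R or S and R))   [idempotence]
= not S and (S and S or not (S and (S or R)) and (S or S))   [distribution]
= not S and (S and S or not (S and (S or R)) and S)   [idempotence]
= not S and (S and S or not S and S)   [absorption]
= not S and S   [distribution]
= False   [complement]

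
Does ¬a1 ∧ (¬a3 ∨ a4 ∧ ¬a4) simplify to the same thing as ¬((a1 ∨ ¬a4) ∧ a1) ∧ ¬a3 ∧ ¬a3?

E1: ¬a1 ∧ (¬a3 ∨ a4 ∧ ¬a4)
    = ¬a1 ∧ ¬a3   — complement / identity
E2: ¬((a1 ∨ ¬a4) ∧ a1) ∧ ¬a3 ∧ ¬a3
    = ¬((a1 ∨ ¬a4) ∧ a1) ∧ ¬a3   — idempotence
    = ¬a1 ∧ ¬a3   — absorption
Both reduce to ¬a1 ∧ ¬a3, so they are equivalent.

Yes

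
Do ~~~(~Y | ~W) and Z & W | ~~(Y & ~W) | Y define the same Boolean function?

No

E1: ~~~(~Y | ~W)
    = ~~(Y & W)
    = Y & W
E2: Z & W | ~~(Y & ~W) | Y
    = Z & W | Y & ~W | Y
    = Z & W | Y
These differ: at W=0, Y=1, Z=1, E1 = 0 but E2 = 1.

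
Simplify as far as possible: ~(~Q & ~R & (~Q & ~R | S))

Q | R

~(~Q & ~R & (~Q & ~R | S))
= ~(~Q & ~R)   [absorption]
= Q | R   [De Morgan]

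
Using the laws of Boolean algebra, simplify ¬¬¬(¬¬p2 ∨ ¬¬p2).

¬¬¬(¬¬p2 ∨ ¬¬p2)
= ¬¬¬¬¬p2
= ¬¬¬p2
= ¬p2

¬p2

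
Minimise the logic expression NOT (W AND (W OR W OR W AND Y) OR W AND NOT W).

NOT W

NOT (W AND (W OR W OR W AND Y) OR W AND NOT W)
= NOT (W AND (W OR W AND Y) OR W AND NOT W)   (idempotence)
= NOT (W AND W OR W AND NOT W)   (absorption)
= NOT W   (distribution)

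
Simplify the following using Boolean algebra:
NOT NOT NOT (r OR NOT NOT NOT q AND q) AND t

NOT r AND t

NOT NOT NOT (r OR NOT NOT NOT q AND q) AND t
= NOT (r OR NOT NOT NOT q AND q) AND t   (double negation)
= NOT (r OR NOT q AND q) AND t   (double negation)
= NOT r AND t   (complement / identity)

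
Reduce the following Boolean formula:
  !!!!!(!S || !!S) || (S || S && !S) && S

S

!!!!!(!S || !!S) || (S || S && !S) && S
= !!!!(S && !S) || (S || S && !S) && S   (De Morgan)
= !!(S && !S) || (S || S && !S) && S   (double negation)
= S && !S || (S || S && !S) && S   (double negation)
= S && !S || S && S   (complement / identity)
= S   (distribution)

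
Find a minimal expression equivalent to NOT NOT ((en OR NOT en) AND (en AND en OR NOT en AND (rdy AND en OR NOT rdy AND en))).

NOT NOT ((en OR NOT en) AND (en AND en OR NOT en AND (rdy AND en OR NOT rdy AND en)))
= NOT NOT ((en OR NOT en) AND (en AND en OR NOT en AND en))   (distribution)
= (en OR NOT en) AND (en AND en OR NOT en AND en)   (double negation)
= en AND en OR NOT en AND en   (complement / identity)
= en   (distribution)

en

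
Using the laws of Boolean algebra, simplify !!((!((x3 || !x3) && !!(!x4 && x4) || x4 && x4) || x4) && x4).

!!((!((x3 || !x3) && !!(!x4 && x4) || x4 && x4) || x4) && x4)
= !!((!(!!(!x4 && x4) || x4 && x4) || x4) && x4)
= !!((!(!x4 && x4 || x4 && x4) || x4) && x4)
= !!((!x4 || x4) && x4)
= !!x4
= x4

x4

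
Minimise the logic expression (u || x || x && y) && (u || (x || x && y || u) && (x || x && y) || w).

u || x

(u || x || x && y) && (u || (x || x && y || u) && (x || x && y) || w)
= (u || x || x && y) && (u || x || x && y || w)
= u || x || x && y
= u || x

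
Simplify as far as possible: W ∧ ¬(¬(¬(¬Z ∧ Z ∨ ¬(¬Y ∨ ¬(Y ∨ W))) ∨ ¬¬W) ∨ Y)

W ∧ ¬Y

W ∧ ¬(¬(¬(¬Z ∧ Z ∨ ¬(¬Y ∨ ¬(Y ∨ W))) ∨ ¬¬W) ∨ Y)
= W ∧ ¬(¬(¬(¬Z ∧ Z ∨ Y ∧ (Y ∨ W)) ∨ ¬¬W) ∨ Y)   — De Morgan
= W ∧ ¬(¬(¬(¬Z ∧ Z ∨ Y) ∨ ¬¬W) ∨ Y)   — absorption
= W ∧ ¬((¬Z ∧ Z ∨ Y) ∧ ¬W ∨ Y)   — De Morgan
= W ∧ ¬(Y ∧ ¬W ∨ Y)   — complement / identity
= W ∧ ¬Y   — absorption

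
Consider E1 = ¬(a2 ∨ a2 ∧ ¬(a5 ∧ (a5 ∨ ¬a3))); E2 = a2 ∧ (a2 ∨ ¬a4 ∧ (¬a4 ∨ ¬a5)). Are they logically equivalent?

E1: ¬(a2 ∨ a2 ∧ ¬(a5 ∧ (a5 ∨ ¬a3)))
    = ¬(a2 ∨ a2 ∧ ¬a5)   (absorption)
    = ¬a2   (absorption)
E2: a2 ∧ (a2 ∨ ¬a4 ∧ (¬a4 ∨ ¬a5))
    = a2 ∧ (a2 ∨ ¬a4)   (absorption)
    = a2   (absorption)
These differ: at a2=0, a3=0, a4=0, a5=0, E1 = 1 but E2 = 0.

No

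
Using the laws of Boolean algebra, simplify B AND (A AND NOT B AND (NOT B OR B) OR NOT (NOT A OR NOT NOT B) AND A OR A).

B AND (A AND NOT B AND (NOT B OR B) OR NOT (NOT A OR NOT NOT B) AND A OR A)
= B AND (A AND NOT B OR NOT (NOT A OR NOT NOT B) AND A OR A)   [complement / identity]
= B AND (A AND NOT B OR A AND NOT B AND A OR A)   [De Morgan]
= B AND (A AND NOT B OR A)   [absorption]
= B AND A   [absorption]

B AND A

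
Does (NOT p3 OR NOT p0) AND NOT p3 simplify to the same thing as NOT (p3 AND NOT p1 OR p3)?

E1: (NOT p3 OR NOT p0) AND NOT p3
    = NOT p3   [absorption]
E2: NOT (p3 AND NOT p1 OR p3)
    = NOT p3   [absorption]
Both reduce to NOT p3, so they are equivalent.

Yes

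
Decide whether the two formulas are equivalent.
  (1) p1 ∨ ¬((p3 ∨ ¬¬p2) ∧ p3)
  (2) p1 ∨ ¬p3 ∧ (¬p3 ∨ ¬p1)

E1: p1 ∨ ¬((p3 ∨ ¬¬p2) ∧ p3)
    = p1 ∨ ¬((p3 ∨ p2) ∧ p3)   — double negation
    = p1 ∨ ¬p3   — absorption
E2: p1 ∨ ¬p3 ∧ (¬p3 ∨ ¬p1)
    = p1 ∨ ¬p3   — absorption
Both reduce to p1 ∨ ¬p3, so they are equivalent.

Yes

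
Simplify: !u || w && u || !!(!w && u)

!u || w && u || !!(!w && u)
= !u || w && u || !w && u   (double negation)
= !u || u   (distribution)
= true   (complement)

true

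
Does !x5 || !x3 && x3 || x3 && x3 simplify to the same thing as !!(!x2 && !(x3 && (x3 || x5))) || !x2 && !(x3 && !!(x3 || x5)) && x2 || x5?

E1: !x5 || !x3 && x3 || x3 && x3
    = !x5 || x3   [distribution]
E2: !!(!x2 && !(x3 && (x3 || x5))) || !x2 && !(x3 && !!(x3 || x5)) && x2 || x5
    = !x2 && !(x3 && (x3 || x5)) || !x2 && !(x3 && !!(x3 || x5)) && x2 || x5   [double negation]
    = !x2 && !(x3 && (x3 || x5)) || !x2 && !(x3 && (x3 || x5)) && x2 || x5   [double negation]
    = !x2 && !(x3 && (x3 || x5)) || x5   [absorption]
    = !x2 && !x3 || x5   [absorption]
These differ: at x2=1, x3=1, x5=0, E1 = 1 but E2 = 0.

No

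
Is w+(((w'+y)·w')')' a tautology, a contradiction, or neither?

tautology

w+(((w'+y)·w')')'
= w+(w'+y)·w'   (double negation)
= w+w'   (absorption)
= 1   (complement)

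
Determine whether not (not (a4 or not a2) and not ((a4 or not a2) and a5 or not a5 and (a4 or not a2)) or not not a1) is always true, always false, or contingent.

not (not (a4 or not a2) and not ((a4 or not a2) and a5 or not a5 and (a4 or not a2)) or not not a1)
= not (not (a4 or not a2) and not (a4 or not a2) or not not a1)
= not (not (a4 or not a2) or not not a1)
= (a4 or not a2) and not a1
This depends on a1, a2, a4, so it is not a constant.

contingent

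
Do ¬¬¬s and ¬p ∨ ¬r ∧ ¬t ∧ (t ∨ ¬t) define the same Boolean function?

E1: ¬¬¬s
    = ¬s
E2: ¬p ∨ ¬r ∧ ¬t ∧ (t ∨ ¬t)
    = ¬p ∨ ¬r ∧ ¬t
These differ: at p=1, r=1, s=0, t=0, E1 = 1 but E2 = 0.

No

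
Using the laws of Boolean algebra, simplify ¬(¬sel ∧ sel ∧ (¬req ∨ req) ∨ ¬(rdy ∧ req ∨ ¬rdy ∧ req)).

req

¬(¬sel ∧ sel ∧ (¬req ∨ req) ∨ ¬(rdy ∧ req ∨ ¬rdy ∧ req))
= ¬(¬sel ∧ sel ∨ ¬(rdy ∧ req ∨ ¬rdy ∧ req))   (complement / identity)
= ¬¬(rdy ∧ req ∨ ¬rdy ∧ req)   (complement / identity)
= ¬¬req   (distribution)
= req   (double negation)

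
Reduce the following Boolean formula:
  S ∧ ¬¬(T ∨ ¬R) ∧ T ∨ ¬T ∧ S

S

S ∧ ¬¬(T ∨ ¬R) ∧ T ∨ ¬T ∧ S
= S ∧ (T ∨ ¬R) ∧ T ∨ ¬T ∧ S   — double negation
= S ∧ T ∨ ¬T ∧ S   — absorption
= S   — distribution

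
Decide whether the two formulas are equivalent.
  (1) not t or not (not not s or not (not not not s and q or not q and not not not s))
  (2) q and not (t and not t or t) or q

E1: not t or not (not not s or not (not not not s and q or not q and not not not s))
    = not t or not (not not s or not not not not s)   (distribution)
    = not t or not s and not not not s   (De Morgan)
    = not t or not s and not s   (double negation)
    = not t or not s   (idempotence)
E2: q and not (t and not t or t) or q
    = q and not t or q   (complement / identity)
    = q   (absorption)
These differ: at q=0, s=1, t=0, E1 = 1 but E2 = 0.

No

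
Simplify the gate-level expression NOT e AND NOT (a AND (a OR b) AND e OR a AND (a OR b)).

NOT e AND NOT a

NOT e AND NOT (a AND (a OR b) AND e OR a AND (a OR b))
= NOT e AND NOT (a AND (a OR b))
= NOT e AND NOT a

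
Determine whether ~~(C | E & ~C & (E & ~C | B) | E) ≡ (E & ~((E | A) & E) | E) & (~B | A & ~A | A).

No

E1: ~~(C | E & ~C & (E & ~C | B) | E)
    = ~~(C | E & ~C | E)   (absorption)
    = ~~(C | E)   (absorption)
    = C | E   (double negation)
E2: (E & ~((E | A) & E) | E) & (~B | A & ~A | A)
    = (E & ~E | E) & (~B | A & ~A | A)   (absorption)
    = (E & ~E | E) & (~B | A)   (complement / identity)
    = E & (~B | A)   (complement / identity)
These differ: at A=0, B=1, C=1, E=0, E1 = 1 but E2 = 0.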